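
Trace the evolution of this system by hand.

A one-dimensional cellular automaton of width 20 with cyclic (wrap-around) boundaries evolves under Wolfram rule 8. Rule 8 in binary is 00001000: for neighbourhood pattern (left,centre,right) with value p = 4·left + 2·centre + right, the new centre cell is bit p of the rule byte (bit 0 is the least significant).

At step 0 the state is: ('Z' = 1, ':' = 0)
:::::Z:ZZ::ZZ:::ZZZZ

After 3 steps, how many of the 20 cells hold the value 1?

k=0  :::::Z:ZZ::ZZ:::ZZZZ
k=1  :::::::Z:::Z::::Z:::
k=2  ::::::::::::::::::::
k=3  ::::::::::::::::::::

0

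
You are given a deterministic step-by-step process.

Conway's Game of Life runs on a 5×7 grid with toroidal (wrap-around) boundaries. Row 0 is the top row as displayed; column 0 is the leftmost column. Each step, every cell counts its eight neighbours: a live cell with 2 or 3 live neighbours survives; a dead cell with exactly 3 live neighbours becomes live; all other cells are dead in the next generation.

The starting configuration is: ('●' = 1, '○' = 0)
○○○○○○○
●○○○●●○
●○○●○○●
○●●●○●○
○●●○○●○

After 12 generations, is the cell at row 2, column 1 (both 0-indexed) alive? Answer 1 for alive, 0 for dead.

1

0) ○○○○○○○
●○○○●●○
●○○●○○●
○●●●○●○
○●●○○●○
1) ○●○○●●●
●○○○●●○
●○○●○○○
○○○●○●○
○●○●●○○
2) ○●●○○○●
●●○●○○○
○○○●○●○
○○○●○○○
●○○●○○●
3) ○○○●○○●
●●○●●○●
○○○●○○○
○○●●○○●
●●○●○○●
4) ○○○●○○○
●○○●●●●
○●○○○●●
○●○●●○●
○●○●●●●
5) ○○○○○○○
●○●●○○○
○●○○○○○
○●○●○○○
○○○○○○●
6) ○○○○○○○
○●●○○○○
●●○●○○○
●○●○○○○
○○○○○○○
7) ○○○○○○○
●●●○○○○
●○○●○○○
●○●○○○○
○○○○○○○
8) ○●○○○○○
●●●○○○○
●○○●○○●
○●○○○○○
○○○○○○○
9) ●●●○○○○
○○●○○○●
○○○○○○●
●○○○○○○
○○○○○○○
10) ●●●○○○○
○○●○○○●
●○○○○○●
○○○○○○○
●○○○○○○
11) ●○●○○○●
○○●○○○●
●○○○○○●
●○○○○○●
●○○○○○○
12) ●○○○○○●
○○○○○●○
○●○○○●○
○●○○○○○
○○○○○○○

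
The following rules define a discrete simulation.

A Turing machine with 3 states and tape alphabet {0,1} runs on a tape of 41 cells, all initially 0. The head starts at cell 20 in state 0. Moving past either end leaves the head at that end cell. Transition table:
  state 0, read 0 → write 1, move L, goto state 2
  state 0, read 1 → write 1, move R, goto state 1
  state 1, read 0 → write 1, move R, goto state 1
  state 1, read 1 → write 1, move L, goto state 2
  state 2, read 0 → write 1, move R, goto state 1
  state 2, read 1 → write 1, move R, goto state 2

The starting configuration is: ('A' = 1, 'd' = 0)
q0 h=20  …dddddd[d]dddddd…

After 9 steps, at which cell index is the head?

k=0  q0 h=20  …dddddd[d]dddddd…
k=1  q2 h=19  …dddddd[d]Addddd…
k=2  q1 h=20  …dddddA[A]dddddd…
k=3  q2 h=19  …dddddd[A]Addddd…
k=4  q2 h=20  …dddddA[A]dddddd…
k=5  q2 h=21  …ddddAA[d]dddddd…
k=6  q1 h=22  …dddAAA[d]dddddd…
k=7  q1 h=23  …ddAAAA[d]dddddd…
k=8  q1 h=24  …dAAAAA[d]dddddd…
k=9  q1 h=25  …AAAAAA[d]dddddd…

25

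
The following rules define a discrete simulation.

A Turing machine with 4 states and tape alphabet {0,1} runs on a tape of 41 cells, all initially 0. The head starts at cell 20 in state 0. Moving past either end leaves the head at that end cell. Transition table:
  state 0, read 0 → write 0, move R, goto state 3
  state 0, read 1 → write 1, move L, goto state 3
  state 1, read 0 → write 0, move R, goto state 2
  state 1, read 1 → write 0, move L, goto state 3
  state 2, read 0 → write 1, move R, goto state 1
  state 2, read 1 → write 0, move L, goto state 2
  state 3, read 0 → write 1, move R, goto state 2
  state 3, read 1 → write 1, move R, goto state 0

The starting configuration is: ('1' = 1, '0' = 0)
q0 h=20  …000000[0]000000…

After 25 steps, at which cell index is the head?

step 0: q0 h=20  …000000[0]000000…
step 1: q3 h=21  …000000[0]000000…
step 2: q2 h=22  …000001[0]000000…
step 3: q1 h=23  …000011[0]000000…
step 4: q2 h=24  …000110[0]000000…
step 5: q1 h=25  …001101[0]000000…
step 6: q2 h=26  …011010[0]000000…
step 7: q1 h=27  …110101[0]000000…
step 8: q2 h=28  …101010[0]000000…
step 9: q1 h=29  …010101[0]000000…
step 10: q2 h=30  …101010[0]000000…
step 11: q1 h=31  …010101[0]000000…
step 12: q2 h=32  …101010[0]000000…
step 13: q1 h=33  …010101[0]000000…
step 14: q2 h=34  …101010[0]000000|
step 15: q1 h=35  …010101[0]00000|
step 16: q2 h=36  …101010[0]0000|
step 17: q1 h=37  …010101[0]000|
step 18: q2 h=38  …101010[0]00|
step 19: q1 h=39  …010101[0]0|
step 20: q2 h=40  …101010[0]|
step 21: q1 h=40  …101010[1]|
step 22: q3 h=39  …010101[0]0|
step 23: q2 h=40  …101011[0]|
step 24: q1 h=40  …101011[1]|
step 25: q3 h=39  …010101[1]0|

39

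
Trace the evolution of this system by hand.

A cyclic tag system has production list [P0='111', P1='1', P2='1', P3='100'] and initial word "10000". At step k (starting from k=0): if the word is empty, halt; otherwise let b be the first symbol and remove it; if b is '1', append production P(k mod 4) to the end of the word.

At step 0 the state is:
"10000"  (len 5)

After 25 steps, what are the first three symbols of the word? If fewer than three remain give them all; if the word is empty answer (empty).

111

[0] "10000"  (len 5)
[1] "0000111"  (len 7)
[2] "000111"  (len 6)
[3] "00111"  (len 5)
[4] "0111"  (len 4)
[5] "111"  (len 3)
[6] "111"  (len 3)
[7] "111"  (len 3)
[8] "11100"  (len 5)
[9] "1100111"  (len 7)
[10] "1001111"  (len 7)
[11] "0011111"  (len 7)
[12] "011111"  (len 6)
[13] "11111"  (len 5)
[14] "11111"  (len 5)
[15] "11111"  (len 5)
[16] "1111100"  (len 7)
[17] "111100111"  (len 9)
[18] "111001111"  (len 9)
[19] "110011111"  (len 9)
[20] "10011111100"  (len 11)
[21] "0011111100111"  (len 13)
[22] "011111100111"  (len 12)
[23] "11111100111"  (len 11)
[24] "1111100111100"  (len 13)
[25] "111100111100111"  (len 15)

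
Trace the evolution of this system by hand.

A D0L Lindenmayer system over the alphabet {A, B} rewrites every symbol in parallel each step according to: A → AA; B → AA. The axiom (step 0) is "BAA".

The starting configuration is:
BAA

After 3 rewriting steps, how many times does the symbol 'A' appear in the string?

24

step 0: BAA
step 1: AAAAAA
step 2: AAAAAAAAAAAA
step 3: AAAAAAAAAAAAAAAAAAAAAAAA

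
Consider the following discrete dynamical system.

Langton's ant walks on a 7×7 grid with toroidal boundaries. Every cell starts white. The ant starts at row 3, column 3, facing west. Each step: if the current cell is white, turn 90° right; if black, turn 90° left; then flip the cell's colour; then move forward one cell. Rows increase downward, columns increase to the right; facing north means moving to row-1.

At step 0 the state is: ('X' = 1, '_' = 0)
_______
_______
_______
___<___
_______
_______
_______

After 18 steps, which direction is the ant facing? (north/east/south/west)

east

t=0: _______
_______
_______
___<___
_______
_______
_______
t=1: _______
_______
___^___
___X___
_______
_______
_______
t=2: _______
_______
___X>__
___X___
_______
_______
_______
t=3: _______
_______
___XX__
___Xv__
_______
_______
_______
t=4: _______
_______
___XX__
___<X__
_______
_______
_______
t=5: _______
_______
___XX__
____X__
___v___
_______
_______
t=6: _______
_______
___XX__
____X__
__<X___
_______
_______
t=7: _______
_______
___XX__
__^_X__
__XX___
_______
_______
t=8: _______
_______
___XX__
__X>X__
__XX___
_______
_______
t=9: _______
_______
___XX__
__XXX__
__Xv___
_______
_______
t=10: _______
_______
___XX__
__XXX__
__X_>__
_______
_______
t=11: _______
_______
___XX__
__XXX__
__X_X__
____v__
_______
t=12: _______
_______
___XX__
__XXX__
__X_X__
___<X__
_______
t=13: _______
_______
___XX__
__XXX__
__X^X__
___XX__
_______
t=14: _______
_______
___XX__
__XXX__
__XX>__
___XX__
_______
t=15: _______
_______
___XX__
__XX^__
__XX___
___XX__
_______
t=16: _______
_______
___XX__
__X<___
__XX___
___XX__
_______
t=17: _______
_______
___XX__
__X____
__Xv___
___XX__
_______
t=18: _______
_______
___XX__
__X____
__X_>__
___XX__
_______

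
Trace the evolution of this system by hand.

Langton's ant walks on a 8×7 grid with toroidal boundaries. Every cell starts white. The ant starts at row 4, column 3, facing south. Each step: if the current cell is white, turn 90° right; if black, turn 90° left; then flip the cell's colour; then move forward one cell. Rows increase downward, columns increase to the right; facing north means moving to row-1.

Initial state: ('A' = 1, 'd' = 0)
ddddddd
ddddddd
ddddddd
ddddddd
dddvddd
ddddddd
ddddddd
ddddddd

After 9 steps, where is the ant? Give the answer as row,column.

4,4

gen 0: ddddddd
ddddddd
ddddddd
ddddddd
dddvddd
ddddddd
ddddddd
ddddddd
gen 1: ddddddd
ddddddd
ddddddd
ddddddd
dd<Addd
ddddddd
ddddddd
ddddddd
gen 2: ddddddd
ddddddd
ddddddd
dd^dddd
ddAAddd
ddddddd
ddddddd
ddddddd
gen 3: ddddddd
ddddddd
ddddddd
ddA>ddd
ddAAddd
ddddddd
ddddddd
ddddddd
gen 4: ddddddd
ddddddd
ddddddd
ddAAddd
ddAvddd
ddddddd
ddddddd
ddddddd
gen 5: ddddddd
ddddddd
ddddddd
ddAAddd
ddAd>dd
ddddddd
ddddddd
ddddddd
gen 6: ddddddd
ddddddd
ddddddd
ddAAddd
ddAdAdd
ddddvdd
ddddddd
ddddddd
gen 7: ddddddd
ddddddd
ddddddd
ddAAddd
ddAdAdd
ddd<Add
ddddddd
ddddddd
gen 8: ddddddd
ddddddd
ddddddd
ddAAddd
ddA^Add
dddAAdd
ddddddd
ddddddd
gen 9: ddddddd
ddddddd
ddddddd
ddAAddd
ddAA>dd
dddAAdd
ddddddd
ddddddd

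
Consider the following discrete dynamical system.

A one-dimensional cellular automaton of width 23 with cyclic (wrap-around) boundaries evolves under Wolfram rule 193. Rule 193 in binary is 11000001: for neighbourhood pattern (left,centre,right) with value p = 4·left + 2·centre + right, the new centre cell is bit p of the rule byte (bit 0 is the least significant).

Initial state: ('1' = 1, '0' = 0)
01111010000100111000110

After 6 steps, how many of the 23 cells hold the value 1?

k=0  01111010000100111000110
k=1  00111000110000011010010
k=2  10011010010111001000000
k=3  00001000000011000011110
k=4  11100011111001011001110
k=5  01101001111000001000110
k=6  00100000111011100010010

9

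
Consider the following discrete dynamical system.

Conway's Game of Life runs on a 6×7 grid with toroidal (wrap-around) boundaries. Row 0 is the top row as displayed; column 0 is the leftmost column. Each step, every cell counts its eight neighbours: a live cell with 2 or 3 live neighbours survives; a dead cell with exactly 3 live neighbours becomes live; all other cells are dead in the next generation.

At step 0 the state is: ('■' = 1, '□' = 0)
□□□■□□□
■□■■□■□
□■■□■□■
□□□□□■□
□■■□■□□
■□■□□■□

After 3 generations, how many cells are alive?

15

[0] □□□■□□□
■□■■□■□
□■■□■□■
□□□□□■□
□■■□■□□
■□■□□■□
[1] □□□■□□□
■□□□□■■
■■■□■□■
■□□□■■□
□■■■■■■
□□■□■□□
[2] □□□■■■■
□□■■■■□
□□□■■□□
□□□□□□□
■■■□□□■
□■□□□□□
[3] □□□□□□■
□□■□□□■
□□■□□■□
■■■■□□□
■■■□□□□
□■□■■□□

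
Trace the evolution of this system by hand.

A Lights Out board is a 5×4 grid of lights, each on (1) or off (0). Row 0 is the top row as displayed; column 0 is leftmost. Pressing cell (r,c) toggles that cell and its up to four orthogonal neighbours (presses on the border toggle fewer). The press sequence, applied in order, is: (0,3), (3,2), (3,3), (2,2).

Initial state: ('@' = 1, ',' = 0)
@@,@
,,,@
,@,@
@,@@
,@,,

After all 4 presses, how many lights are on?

11

gen 0: @@,@
,,,@
,@,@
@,@@
,@,,
gen 1: @@@,
,,,,
,@,@
@,@@
,@,,
gen 2: @@@,
,,,,
,@@@
@@,,
,@@,
gen 3: @@@,
,,,,
,@@,
@@@@
,@@@
gen 4: @@@,
,,@,
,,,@
@@,@
,@@@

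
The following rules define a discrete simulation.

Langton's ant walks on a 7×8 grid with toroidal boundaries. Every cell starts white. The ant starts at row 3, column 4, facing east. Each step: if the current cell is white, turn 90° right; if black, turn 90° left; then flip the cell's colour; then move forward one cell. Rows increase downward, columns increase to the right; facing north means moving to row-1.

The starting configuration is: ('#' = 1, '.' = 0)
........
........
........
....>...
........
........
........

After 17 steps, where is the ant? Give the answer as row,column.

2,4

k=0  ........
........
........
....>...
........
........
........
k=1  ........
........
........
....#...
....v...
........
........
k=2  ........
........
........
....#...
...<#...
........
........
k=3  ........
........
........
...^#...
...##...
........
........
k=4  ........
........
........
...#>...
...##...
........
........
k=5  ........
........
....^...
...#....
...##...
........
........
k=6  ........
........
....#>..
...#....
...##...
........
........
k=7  ........
........
....##..
...#.v..
...##...
........
........
k=8  ........
........
....##..
...#<#..
...##...
........
........
k=9  ........
........
....^#..
...###..
...##...
........
........
k=10  ........
........
...<.#..
...###..
...##...
........
........
k=11  ........
...^....
...#.#..
...###..
...##...
........
........
k=12  ........
...#>...
...#.#..
...###..
...##...
........
........
k=13  ........
...##...
...#v#..
...###..
...##...
........
........
k=14  ........
...##...
...<##..
...###..
...##...
........
........
k=15  ........
...##...
....##..
...v##..
...##...
........
........
k=16  ........
...##...
....##..
....>#..
...##...
........
........
k=17  ........
...##...
....^#..
.....#..
...##...
........
........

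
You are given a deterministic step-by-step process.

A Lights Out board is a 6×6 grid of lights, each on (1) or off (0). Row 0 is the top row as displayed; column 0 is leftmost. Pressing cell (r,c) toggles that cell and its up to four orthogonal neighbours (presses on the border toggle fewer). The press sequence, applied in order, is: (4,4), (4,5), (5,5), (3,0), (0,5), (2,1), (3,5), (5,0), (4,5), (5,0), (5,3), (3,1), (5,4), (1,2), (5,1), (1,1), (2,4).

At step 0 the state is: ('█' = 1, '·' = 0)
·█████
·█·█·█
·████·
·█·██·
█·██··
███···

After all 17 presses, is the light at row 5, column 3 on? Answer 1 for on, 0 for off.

0

t=0: ·█████
·█·█·█
·████·
·█·██·
█·██··
███···
t=1: ·█████
·█·█·█
·████·
·█·█··
█·█·██
███·█·
t=2: ·█████
·█·█·█
·████·
·█·█·█
█·█···
███·██
t=3: ·█████
·█·█·█
·████·
·█·█·█
█·█··█
███···
t=4: ·█████
·█·█·█
█████·
█··█·█
··█··█
███···
t=5: ·███··
·█·█··
█████·
█··█·█
··█··█
███···
t=6: ·███··
···█··
···██·
██·█·█
··█··█
███···
t=7: ·███··
···█··
···███
██·██·
··█···
███···
t=8: ·███··
···█··
···███
██·██·
█·█···
··█···
t=9: ·███··
···█··
···███
██·███
█·█·██
··█··█
t=10: ·███··
···█··
···███
██·███
··█·██
███··█
t=11: ·███··
···█··
···███
██·███
··████
██·███
t=12: ·███··
···█··
·█·███
··████
·█████
██·███
t=13: ·███··
···█··
·█·███
··████
·███·█
██····
t=14: ·█·█··
·██···
·█████
··████
·███·█
██····
t=15: ·█·█··
·██···
·█████
··████
··██·█
··█···
t=16: ···█··
█·····
··████
··████
··██·█
··█···
t=17: ···█··
█···█·
··█···
··██·█
··██·█
··█···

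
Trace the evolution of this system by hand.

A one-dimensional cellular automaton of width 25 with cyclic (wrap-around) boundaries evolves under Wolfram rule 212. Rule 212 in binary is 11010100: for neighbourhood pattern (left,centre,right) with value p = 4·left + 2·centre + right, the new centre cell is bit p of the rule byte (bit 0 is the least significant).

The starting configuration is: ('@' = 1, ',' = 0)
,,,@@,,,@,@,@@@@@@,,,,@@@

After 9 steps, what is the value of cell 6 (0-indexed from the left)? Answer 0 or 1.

t=0: ,,,@@,,,@,@,@@@@@@,,,,@@@
t=1: @,,,@@,,@,@,,@@@@@@,,,,@@
t=2: @@,,,@@,@,@@,,@@@@@@,,,,@
t=3: @@@,,,@,@,,@@,,@@@@@@,,,,
t=4: ,@@@,,@,@@,,@@,,@@@@@@,,,
t=5: ,,@@@,@,,@@,,@@,,@@@@@@,,
t=6: ,,,@@,@@,,@@,,@@,,@@@@@@,
t=7: ,,,,@,,@@,,@@,,@@,,@@@@@@
t=8: @,,,@@,,@@,,@@,,@@,,@@@@@
t=9: @@,,,@@,,@@,,@@,,@@,,@@@@

1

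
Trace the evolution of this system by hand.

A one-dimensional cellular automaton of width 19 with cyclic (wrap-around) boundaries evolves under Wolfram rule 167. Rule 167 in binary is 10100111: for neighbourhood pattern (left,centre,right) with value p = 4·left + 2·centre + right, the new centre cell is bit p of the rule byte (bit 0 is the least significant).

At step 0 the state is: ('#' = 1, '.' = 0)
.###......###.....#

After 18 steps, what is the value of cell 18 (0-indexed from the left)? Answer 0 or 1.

1

[0] .###......###.....#
[1] #.#..#####.#..#####
[2] .##.#.###.##.#.####
[3] #..###.#.#..###.##.
[4] #.#.#.####.#.#.#..#
[5] .#####.##.######.#.
[6] #.###.#..#.####.##.
[7] ##.#.##.###.##.#..#
[8] #.###..#.#.#..##.#.
[9] ##.#..######.#..###
[10] #.##.#.####.##.#.##
[11] .#..###.##.#..###.#
[12] ##.#.#.#..##.#.#.##
[13] #.######.#..#####.#
[14] .#.####.##.#.###.#.
[15] ###.##.#..###.#.##.
[16] .#.#..##.#.#.###..#
[17] ####.#..#####.#..##
[18] ###.##.#.###.##.#.#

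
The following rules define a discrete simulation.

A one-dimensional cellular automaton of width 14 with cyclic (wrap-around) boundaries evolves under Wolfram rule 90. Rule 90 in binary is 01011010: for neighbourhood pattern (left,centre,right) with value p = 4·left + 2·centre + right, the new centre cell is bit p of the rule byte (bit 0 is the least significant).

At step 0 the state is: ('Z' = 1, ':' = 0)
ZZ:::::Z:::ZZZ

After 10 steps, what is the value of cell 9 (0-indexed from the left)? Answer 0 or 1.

0

[0] ZZ:::::Z:::ZZZ
[1] :ZZ:::Z:Z:ZZ::
[2] ZZZZ:Z::::ZZZ:
[3] Z::Z::Z::ZZ:Z:
[4] :ZZ:ZZ:ZZZZ:::
[5] ZZZ:ZZ:Z::ZZ::
[6] Z:Z:ZZ::ZZZZZZ
[7] Z:::ZZZZZ:::::
[8] :Z:ZZ:::ZZ:::Z
[9] :::ZZZ:ZZZZ:Z:
[10] ::ZZ:Z:Z::Z::Z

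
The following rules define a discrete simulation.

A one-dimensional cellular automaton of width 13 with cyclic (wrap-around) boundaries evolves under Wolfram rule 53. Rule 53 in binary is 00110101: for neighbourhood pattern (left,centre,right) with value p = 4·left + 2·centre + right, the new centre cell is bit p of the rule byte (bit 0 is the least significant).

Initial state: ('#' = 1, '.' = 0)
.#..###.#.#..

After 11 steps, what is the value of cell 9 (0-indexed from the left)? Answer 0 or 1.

1

step 0: .#..###.#.#..
step 1: .##....######
step 2: #..###.......
step 3: ##....######.
step 4: ..###.......#
step 5: #....######.#
step 6: .###.......#.
step 7: ....######.##
step 8: ###.......#..
step 9: ...######.##.
step 10: ##.......#..#
step 11: ..######.##..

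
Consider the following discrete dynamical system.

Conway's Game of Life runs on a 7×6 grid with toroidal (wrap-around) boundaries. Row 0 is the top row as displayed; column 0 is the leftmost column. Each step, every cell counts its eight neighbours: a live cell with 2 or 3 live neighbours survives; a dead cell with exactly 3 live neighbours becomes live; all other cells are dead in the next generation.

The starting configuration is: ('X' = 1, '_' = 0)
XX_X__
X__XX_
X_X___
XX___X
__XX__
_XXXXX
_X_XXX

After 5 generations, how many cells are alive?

12

0) XX_X__
X__XX_
X_X___
XX___X
__XX__
_XXXXX
_X_XXX
1) _X____
X__XX_
__XXX_
X__X_X
______
_X___X
______
2) ______
_X__XX
XXX___
__XX_X
____XX
______
X_____
3) X____X
_XX__X
______
__XX_X
___XXX
_____X
______
4) XX___X
_X___X
XX_XX_
__XX_X
X_XX_X
_____X
X____X
5) _X__X_
______
_X_X__
______
XXXX_X
_X____
_X__X_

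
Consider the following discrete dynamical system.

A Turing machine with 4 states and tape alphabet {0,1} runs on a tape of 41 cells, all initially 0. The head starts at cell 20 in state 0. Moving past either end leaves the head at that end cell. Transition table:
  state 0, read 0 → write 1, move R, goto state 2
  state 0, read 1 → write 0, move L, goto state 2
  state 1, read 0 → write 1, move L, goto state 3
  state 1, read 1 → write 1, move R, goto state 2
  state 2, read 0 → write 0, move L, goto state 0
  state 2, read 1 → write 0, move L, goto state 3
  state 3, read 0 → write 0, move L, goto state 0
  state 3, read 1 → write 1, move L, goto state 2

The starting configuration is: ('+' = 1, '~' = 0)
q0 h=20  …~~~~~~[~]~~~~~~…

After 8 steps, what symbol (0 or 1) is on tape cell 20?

0

k=0  q0 h=20  …~~~~~~[~]~~~~~~…
k=1  q2 h=21  …~~~~~+[~]~~~~~~…
k=2  q0 h=20  …~~~~~~[+]~~~~~~…
k=3  q2 h=19  …~~~~~~[~]~~~~~~…
k=4  q0 h=18  …~~~~~~[~]~~~~~~…
k=5  q2 h=19  …~~~~~+[~]~~~~~~…
k=6  q0 h=18  …~~~~~~[+]~~~~~~…
k=7  q2 h=17  …~~~~~~[~]~~~~~~…
k=8  q0 h=16  …~~~~~~[~]~~~~~~…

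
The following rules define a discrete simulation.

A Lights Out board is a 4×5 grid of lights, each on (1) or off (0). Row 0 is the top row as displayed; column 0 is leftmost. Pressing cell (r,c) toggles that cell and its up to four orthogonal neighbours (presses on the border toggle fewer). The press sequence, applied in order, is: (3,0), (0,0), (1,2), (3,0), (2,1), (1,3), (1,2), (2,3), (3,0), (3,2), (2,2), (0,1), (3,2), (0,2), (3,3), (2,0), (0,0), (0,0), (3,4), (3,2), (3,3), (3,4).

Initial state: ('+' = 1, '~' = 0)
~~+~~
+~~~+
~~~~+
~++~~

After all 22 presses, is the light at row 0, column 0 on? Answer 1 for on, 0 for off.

0) ~~+~~
+~~~+
~~~~+
~++~~
1) ~~+~~
+~~~+
+~~~+
+~+~~
2) +++~~
~~~~+
+~~~+
+~+~~
3) ++~~~
~++++
+~+~+
+~+~~
4) ++~~~
~++++
~~+~+
~++~~
5) ++~~~
~~+++
++~~+
~~+~~
6) ++~+~
~~~~~
++~++
~~+~~
7) ++++~
~+++~
+++++
~~+~~
8) ++++~
~++~~
++~~~
~~++~
9) ++++~
~++~~
~+~~~
++++~
10) ++++~
~++~~
~++~~
+~~~~
11) ++++~
~+~~~
~~~+~
+~+~~
12) ~~~+~
~~~~~
~~~+~
+~+~~
13) ~~~+~
~~~~~
~~++~
++~+~
14) ~++~~
~~+~~
~~++~
++~+~
15) ~++~~
~~+~~
~~+~~
+++~+
16) ~++~~
+~+~~
+++~~
~++~+
17) +~+~~
~~+~~
+++~~
~++~+
18) ~++~~
+~+~~
+++~~
~++~+
19) ~++~~
+~+~~
+++~+
~+++~
20) ~++~~
+~+~~
++~~+
~~~~~
21) ~++~~
+~+~~
++~++
~~+++
22) ~++~~
+~+~~
++~+~
~~+~~

0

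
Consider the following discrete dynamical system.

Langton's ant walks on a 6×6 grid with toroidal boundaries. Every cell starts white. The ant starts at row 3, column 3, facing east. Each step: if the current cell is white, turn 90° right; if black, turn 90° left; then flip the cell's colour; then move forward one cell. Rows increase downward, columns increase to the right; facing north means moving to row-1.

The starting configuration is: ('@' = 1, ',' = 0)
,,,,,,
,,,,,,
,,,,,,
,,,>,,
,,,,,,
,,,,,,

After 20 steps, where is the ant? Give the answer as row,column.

t=0: ,,,,,,
,,,,,,
,,,,,,
,,,>,,
,,,,,,
,,,,,,
t=1: ,,,,,,
,,,,,,
,,,,,,
,,,@,,
,,,v,,
,,,,,,
t=2: ,,,,,,
,,,,,,
,,,,,,
,,,@,,
,,<@,,
,,,,,,
t=3: ,,,,,,
,,,,,,
,,,,,,
,,^@,,
,,@@,,
,,,,,,
t=4: ,,,,,,
,,,,,,
,,,,,,
,,@>,,
,,@@,,
,,,,,,
t=5: ,,,,,,
,,,,,,
,,,^,,
,,@,,,
,,@@,,
,,,,,,
t=6: ,,,,,,
,,,,,,
,,,@>,
,,@,,,
,,@@,,
,,,,,,
t=7: ,,,,,,
,,,,,,
,,,@@,
,,@,v,
,,@@,,
,,,,,,
t=8: ,,,,,,
,,,,,,
,,,@@,
,,@<@,
,,@@,,
,,,,,,
t=9: ,,,,,,
,,,,,,
,,,^@,
,,@@@,
,,@@,,
,,,,,,
t=10: ,,,,,,
,,,,,,
,,<,@,
,,@@@,
,,@@,,
,,,,,,
t=11: ,,,,,,
,,^,,,
,,@,@,
,,@@@,
,,@@,,
,,,,,,
t=12: ,,,,,,
,,@>,,
,,@,@,
,,@@@,
,,@@,,
,,,,,,
t=13: ,,,,,,
,,@@,,
,,@v@,
,,@@@,
,,@@,,
,,,,,,
t=14: ,,,,,,
,,@@,,
,,<@@,
,,@@@,
,,@@,,
,,,,,,
t=15: ,,,,,,
,,@@,,
,,,@@,
,,v@@,
,,@@,,
,,,,,,
t=16: ,,,,,,
,,@@,,
,,,@@,
,,,>@,
,,@@,,
,,,,,,
t=17: ,,,,,,
,,@@,,
,,,^@,
,,,,@,
,,@@,,
,,,,,,
t=18: ,,,,,,
,,@@,,
,,<,@,
,,,,@,
,,@@,,
,,,,,,
t=19: ,,,,,,
,,^@,,
,,@,@,
,,,,@,
,,@@,,
,,,,,,
t=20: ,,,,,,
,<,@,,
,,@,@,
,,,,@,
,,@@,,
,,,,,,

1,1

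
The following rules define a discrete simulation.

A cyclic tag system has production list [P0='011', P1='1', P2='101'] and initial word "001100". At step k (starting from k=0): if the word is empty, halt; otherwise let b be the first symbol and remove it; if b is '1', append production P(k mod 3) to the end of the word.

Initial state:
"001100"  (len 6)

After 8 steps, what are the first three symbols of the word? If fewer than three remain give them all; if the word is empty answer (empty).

gen 0: "001100"  (len 6)
gen 1: "01100"  (len 5)
gen 2: "1100"  (len 4)
gen 3: "100101"  (len 6)
gen 4: "00101011"  (len 8)
gen 5: "0101011"  (len 7)
gen 6: "101011"  (len 6)
gen 7: "01011011"  (len 8)
gen 8: "1011011"  (len 7)

101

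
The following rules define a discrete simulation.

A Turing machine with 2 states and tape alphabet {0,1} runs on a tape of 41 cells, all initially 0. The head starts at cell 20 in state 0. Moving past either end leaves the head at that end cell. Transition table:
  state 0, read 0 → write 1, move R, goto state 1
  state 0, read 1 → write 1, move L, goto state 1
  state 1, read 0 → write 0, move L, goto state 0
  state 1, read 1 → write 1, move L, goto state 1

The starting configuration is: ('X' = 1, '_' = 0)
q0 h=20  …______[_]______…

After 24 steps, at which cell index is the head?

8

t=0: q0 h=20  …______[_]______…
t=1: q1 h=21  …_____X[_]______…
t=2: q0 h=20  …______[X]______…
t=3: q1 h=19  …______[_]X_____…
t=4: q0 h=18  …______[_]_X____…
t=5: q1 h=19  …_____X[_]X_____…
t=6: q0 h=18  …______[X]_X____…
t=7: q1 h=17  …______[_]X_X___…
t=8: q0 h=16  …______[_]_X_X__…
t=9: q1 h=17  …_____X[_]X_X___…
t=10: q0 h=16  …______[X]_X_X__…
t=11: q1 h=15  …______[_]X_X_X_…
t=12: q0 h=14  …______[_]_X_X_X…
t=13: q1 h=15  …_____X[_]X_X_X_…
t=14: q0 h=14  …______[X]_X_X_X…
t=15: q1 h=13  …______[_]X_X_X_…
t=16: q0 h=12  …______[_]_X_X_X…
t=17: q1 h=13  …_____X[_]X_X_X_…
t=18: q0 h=12  …______[X]_X_X_X…
t=19: q1 h=11  …______[_]X_X_X_…
t=20: q0 h=10  …______[_]_X_X_X…
t=21: q1 h=11  …_____X[_]X_X_X_…
t=22: q0 h=10  …______[X]_X_X_X…
t=23: q1 h= 9  …______[_]X_X_X_…
t=24: q0 h= 8  …______[_]_X_X_X…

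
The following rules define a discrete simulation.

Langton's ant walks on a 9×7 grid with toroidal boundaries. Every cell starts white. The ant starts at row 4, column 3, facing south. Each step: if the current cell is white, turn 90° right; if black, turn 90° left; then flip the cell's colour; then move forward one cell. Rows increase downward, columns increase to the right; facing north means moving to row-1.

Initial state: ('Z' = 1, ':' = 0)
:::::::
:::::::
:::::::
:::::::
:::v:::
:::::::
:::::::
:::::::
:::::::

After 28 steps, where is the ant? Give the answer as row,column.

2,5

k=0  :::::::
:::::::
:::::::
:::::::
:::v:::
:::::::
:::::::
:::::::
:::::::
k=1  :::::::
:::::::
:::::::
:::::::
::<Z:::
:::::::
:::::::
:::::::
:::::::
k=2  :::::::
:::::::
:::::::
::^::::
::ZZ:::
:::::::
:::::::
:::::::
:::::::
k=3  :::::::
:::::::
:::::::
::Z>:::
::ZZ:::
:::::::
:::::::
:::::::
:::::::
k=4  :::::::
:::::::
:::::::
::ZZ:::
::Zv:::
:::::::
:::::::
:::::::
:::::::
k=5  :::::::
:::::::
:::::::
::ZZ:::
::Z:>::
:::::::
:::::::
:::::::
:::::::
k=6  :::::::
:::::::
:::::::
::ZZ:::
::Z:Z::
::::v::
:::::::
:::::::
:::::::
k=7  :::::::
:::::::
:::::::
::ZZ:::
::Z:Z::
:::<Z::
:::::::
:::::::
:::::::
k=8  :::::::
:::::::
:::::::
::ZZ:::
::Z^Z::
:::ZZ::
:::::::
:::::::
:::::::
k=9  :::::::
:::::::
:::::::
::ZZ:::
::ZZ>::
:::ZZ::
:::::::
:::::::
:::::::
k=10  :::::::
:::::::
:::::::
::ZZ^::
::ZZ:::
:::ZZ::
:::::::
:::::::
:::::::
k=11  :::::::
:::::::
:::::::
::ZZZ>:
::ZZ:::
:::ZZ::
:::::::
:::::::
:::::::
k=12  :::::::
:::::::
:::::::
::ZZZZ:
::ZZ:v:
:::ZZ::
:::::::
:::::::
:::::::
k=13  :::::::
:::::::
:::::::
::ZZZZ:
::ZZ<Z:
:::ZZ::
:::::::
:::::::
:::::::
k=14  :::::::
:::::::
:::::::
::ZZ^Z:
::ZZZZ:
:::ZZ::
:::::::
:::::::
:::::::
k=15  :::::::
:::::::
:::::::
::Z<:Z:
::ZZZZ:
:::ZZ::
:::::::
:::::::
:::::::
k=16  :::::::
:::::::
:::::::
::Z::Z:
::ZvZZ:
:::ZZ::
:::::::
:::::::
:::::::
k=17  :::::::
:::::::
:::::::
::Z::Z:
::Z:>Z:
:::ZZ::
:::::::
:::::::
:::::::
k=18  :::::::
:::::::
:::::::
::Z:^Z:
::Z::Z:
:::ZZ::
:::::::
:::::::
:::::::
k=19  :::::::
:::::::
:::::::
::Z:Z>:
::Z::Z:
:::ZZ::
:::::::
:::::::
:::::::
k=20  :::::::
:::::::
:::::^:
::Z:Z::
::Z::Z:
:::ZZ::
:::::::
:::::::
:::::::
k=21  :::::::
:::::::
:::::Z>
::Z:Z::
::Z::Z:
:::ZZ::
:::::::
:::::::
:::::::
k=22  :::::::
:::::::
:::::ZZ
::Z:Z:v
::Z::Z:
:::ZZ::
:::::::
:::::::
:::::::
k=23  :::::::
:::::::
:::::ZZ
::Z:Z<Z
::Z::Z:
:::ZZ::
:::::::
:::::::
:::::::
k=24  :::::::
:::::::
:::::^Z
::Z:ZZZ
::Z::Z:
:::ZZ::
:::::::
:::::::
:::::::
k=25  :::::::
:::::::
::::<:Z
::Z:ZZZ
::Z::Z:
:::ZZ::
:::::::
:::::::
:::::::
k=26  :::::::
::::^::
::::Z:Z
::Z:ZZZ
::Z::Z:
:::ZZ::
:::::::
:::::::
:::::::
k=27  :::::::
::::Z>:
::::Z:Z
::Z:ZZZ
::Z::Z:
:::ZZ::
:::::::
:::::::
:::::::
k=28  :::::::
::::ZZ:
::::ZvZ
::Z:ZZZ
::Z::Z:
:::ZZ::
:::::::
:::::::
:::::::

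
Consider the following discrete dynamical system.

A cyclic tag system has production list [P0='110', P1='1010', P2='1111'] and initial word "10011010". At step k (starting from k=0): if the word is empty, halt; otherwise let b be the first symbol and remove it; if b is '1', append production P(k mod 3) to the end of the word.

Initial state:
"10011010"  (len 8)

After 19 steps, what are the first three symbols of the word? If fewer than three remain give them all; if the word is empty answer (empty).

101

k=0  "10011010"  (len 8)
k=1  "0011010110"  (len 10)
k=2  "011010110"  (len 9)
k=3  "11010110"  (len 8)
k=4  "1010110110"  (len 10)
k=5  "0101101101010"  (len 13)
k=6  "101101101010"  (len 12)
k=7  "01101101010110"  (len 14)
k=8  "1101101010110"  (len 13)
k=9  "1011010101101111"  (len 16)
k=10  "011010101101111110"  (len 18)
k=11  "11010101101111110"  (len 17)
k=12  "10101011011111101111"  (len 20)
k=13  "0101011011111101111110"  (len 22)
k=14  "101011011111101111110"  (len 21)
k=15  "010110111111011111101111"  (len 24)
k=16  "10110111111011111101111"  (len 23)
k=17  "01101111110111111011111010"  (len 26)
k=18  "1101111110111111011111010"  (len 25)
k=19  "101111110111111011111010110"  (len 27)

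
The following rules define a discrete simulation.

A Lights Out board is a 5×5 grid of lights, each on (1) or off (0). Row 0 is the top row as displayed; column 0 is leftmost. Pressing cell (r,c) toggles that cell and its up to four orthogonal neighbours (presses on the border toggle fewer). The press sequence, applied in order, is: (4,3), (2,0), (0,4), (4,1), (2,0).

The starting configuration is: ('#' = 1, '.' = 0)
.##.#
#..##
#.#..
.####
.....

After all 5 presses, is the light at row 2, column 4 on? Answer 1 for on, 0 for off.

0

t=0: .##.#
#..##
#.#..
.####
.....
t=1: .##.#
#..##
#.#..
.##.#
..###
t=2: .##.#
...##
.##..
###.#
..###
t=3: .###.
...#.
.##..
###.#
..###
t=4: .###.
...#.
.##..
#.#.#
##.##
t=5: .###.
#..#.
#.#..
..#.#
##.##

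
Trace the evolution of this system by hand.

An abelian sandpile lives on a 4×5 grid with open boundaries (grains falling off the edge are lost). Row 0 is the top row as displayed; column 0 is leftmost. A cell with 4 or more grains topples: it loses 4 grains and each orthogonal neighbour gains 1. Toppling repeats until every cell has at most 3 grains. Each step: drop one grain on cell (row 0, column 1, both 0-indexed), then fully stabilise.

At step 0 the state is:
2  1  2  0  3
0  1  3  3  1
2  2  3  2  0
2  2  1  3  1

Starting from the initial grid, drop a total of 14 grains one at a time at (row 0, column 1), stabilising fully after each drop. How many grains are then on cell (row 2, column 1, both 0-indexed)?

step 0: 2  1  2  0  3
0  1  3  3  1
2  2  3  2  0
2  2  1  3  1
step 1: 2  2  2  0  3
0  1  3  3  1
2  2  3  2  0
2  2  1  3  1
step 2: 2  3  2  0  3
0  1  3  3  1
2  2  3  2  0
2  2  1  3  1
step 3: 3  0  3  0  3
0  2  3  3  1
2  2  3  2  0
2  2  1  3  1
step 4: 3  1  3  0  3
0  2  3  3  1
2  2  3  2  0
2  2  1  3  1
step 5: 3  2  3  0  3
0  2  3  3  1
2  2  3  2  0
2  2  1  3  1
step 6: 3  3  3  0  3
0  2  3  3  1
2  2  3  2  0
2  2  1  3  1
step 7: 0  3  1  2  3
2  1  3  1  2
3  0  2  1  1
2  3  3  0  2
step 8: 1  0  2  2  3
2  2  3  1  2
3  0  2  1  1
2  3  3  0  2
step 9: 1  1  2  2  3
2  2  3  1  2
3  0  2  1  1
2  3  3  0  2
step 10: 1  2  2  2  3
2  2  3  1  2
3  0  2  1  1
2  3  3  0  2
step 11: 1  3  2  2  3
2  2  3  1  2
3  0  2  1  1
2  3  3  0  2
step 12: 2  0  3  2  3
2  3  3  1  2
3  0  2  1  1
2  3  3  0  2
step 13: 2  1  3  2  3
2  3  3  1  2
3  0  2  1  1
2  3  3  0  2
step 14: 2  2  3  2  3
2  3  3  1  2
3  0  2  1  1
2  3  3  0  2

0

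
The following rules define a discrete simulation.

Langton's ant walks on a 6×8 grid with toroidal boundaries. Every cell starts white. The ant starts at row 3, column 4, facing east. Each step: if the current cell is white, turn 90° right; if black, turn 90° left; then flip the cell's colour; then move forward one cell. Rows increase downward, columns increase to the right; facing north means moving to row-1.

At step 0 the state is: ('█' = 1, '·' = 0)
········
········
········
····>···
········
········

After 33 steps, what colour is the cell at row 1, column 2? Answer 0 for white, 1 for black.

0) ········
········
········
····>···
········
········
1) ········
········
········
····█···
····v···
········
2) ········
········
········
····█···
···<█···
········
3) ········
········
········
···^█···
···██···
········
4) ········
········
········
···█>···
···██···
········
5) ········
········
····^···
···█····
···██···
········
6) ········
········
····█>··
···█····
···██···
········
7) ········
········
····██··
···█·v··
···██···
········
8) ········
········
····██··
···█<█··
···██···
········
9) ········
········
····^█··
···███··
···██···
········
10) ········
········
···<·█··
···███··
···██···
········
11) ········
···^····
···█·█··
···███··
···██···
········
12) ········
···█>···
···█·█··
···███··
···██···
········
13) ········
···██···
···█v█··
···███··
···██···
········
14) ········
···██···
···<██··
···███··
···██···
········
15) ········
···██···
····██··
···v██··
···██···
········
16) ········
···██···
····██··
····>█··
···██···
········
17) ········
···██···
····^█··
·····█··
···██···
········
18) ········
···██···
···<·█··
·····█··
···██···
········
19) ········
···^█···
···█·█··
·····█··
···██···
········
20) ········
··<·█···
···█·█··
·····█··
···██···
········
21) ··^·····
··█·█···
···█·█··
·····█··
···██···
········
22) ··█>····
··█·█···
···█·█··
·····█··
···██···
········
23) ··██····
··█v█···
···█·█··
·····█··
···██···
········
24) ··██····
··<██···
···█·█··
·····█··
···██···
········
25) ··██····
···██···
··v█·█··
·····█··
···██···
········
26) ··██····
···██···
·<██·█··
·····█··
···██···
········
27) ··██····
·^·██···
·███·█··
·····█··
···██···
········
28) ··██····
·█>██···
·███·█··
·····█··
···██···
········
29) ··██····
·████···
·█v█·█··
·····█··
···██···
········
30) ··██····
·████···
·█·>·█··
·····█··
···██···
········
31) ··██····
·██^█···
·█···█··
·····█··
···██···
········
32) ··██····
·█<·█···
·█···█··
·····█··
···██···
········
33) ··██····
·█··█···
·█v··█··
·····█··
···██···
········

0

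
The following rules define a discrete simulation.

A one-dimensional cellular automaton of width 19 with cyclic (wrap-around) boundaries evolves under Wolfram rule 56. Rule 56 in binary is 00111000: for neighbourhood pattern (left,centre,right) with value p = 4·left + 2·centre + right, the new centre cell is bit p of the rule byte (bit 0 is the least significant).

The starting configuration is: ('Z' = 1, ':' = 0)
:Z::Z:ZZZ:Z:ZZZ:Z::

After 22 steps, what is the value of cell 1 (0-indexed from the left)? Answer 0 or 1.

t=0: :Z::Z:ZZZ:Z:ZZZ:Z::
t=1: ::Z::ZZ::Z:ZZ::Z:Z:
t=2: :::Z:Z:Z::ZZ:Z::Z:Z
t=3: Z:::Z:Z:Z:Z:Z:Z::Z:
t=4: :Z:::Z:Z:Z:Z:Z:Z::Z
t=5: Z:Z:::Z:Z:Z:Z:Z:Z::
t=6: :Z:Z:::Z:Z:Z:Z:Z:Z:
t=7: ::Z:Z:::Z:Z:Z:Z:Z:Z
t=8: Z::Z:Z:::Z:Z:Z:Z:Z:
t=9: :Z::Z:Z:::Z:Z:Z:Z:Z
t=10: Z:Z::Z:Z:::Z:Z:Z:Z:
t=11: :Z:Z::Z:Z:::Z:Z:Z:Z
t=12: Z:Z:Z::Z:Z:::Z:Z:Z:
t=13: :Z:Z:Z::Z:Z:::Z:Z:Z
t=14: Z:Z:Z:Z::Z:Z:::Z:Z:
t=15: :Z:Z:Z:Z::Z:Z:::Z:Z
t=16: Z:Z:Z:Z:Z::Z:Z:::Z:
t=17: :Z:Z:Z:Z:Z::Z:Z:::Z
t=18: Z:Z:Z:Z:Z:Z::Z:Z:::
t=19: :Z:Z:Z:Z:Z:Z::Z:Z::
t=20: ::Z:Z:Z:Z:Z:Z::Z:Z:
t=21: :::Z:Z:Z:Z:Z:Z::Z:Z
t=22: Z:::Z:Z:Z:Z:Z:Z::Z:

0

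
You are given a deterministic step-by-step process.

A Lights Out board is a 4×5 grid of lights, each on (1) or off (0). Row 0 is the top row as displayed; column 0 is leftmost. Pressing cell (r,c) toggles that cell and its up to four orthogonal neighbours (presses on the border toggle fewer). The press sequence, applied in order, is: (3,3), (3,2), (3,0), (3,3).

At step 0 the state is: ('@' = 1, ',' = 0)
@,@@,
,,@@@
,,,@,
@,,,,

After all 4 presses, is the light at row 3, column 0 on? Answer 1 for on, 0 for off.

k=0  @,@@,
,,@@@
,,,@,
@,,,,
k=1  @,@@,
,,@@@
,,,,,
@,@@@
k=2  @,@@,
,,@@@
,,@,,
@@,,@
k=3  @,@@,
,,@@@
@,@,,
,,,,@
k=4  @,@@,
,,@@@
@,@@,
,,@@,

0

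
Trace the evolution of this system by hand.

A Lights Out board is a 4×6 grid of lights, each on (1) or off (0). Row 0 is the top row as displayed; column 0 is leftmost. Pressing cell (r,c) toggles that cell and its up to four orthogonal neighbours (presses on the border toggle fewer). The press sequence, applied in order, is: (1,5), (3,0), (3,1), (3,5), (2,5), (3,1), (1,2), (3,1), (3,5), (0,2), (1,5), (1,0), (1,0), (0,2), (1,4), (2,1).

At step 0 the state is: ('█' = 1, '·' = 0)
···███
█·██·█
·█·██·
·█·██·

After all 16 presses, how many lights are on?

step 0: ···███
█·██·█
·█·██·
·█·██·
step 1: ···██·
█·███·
·█·███
·█·██·
step 2: ···██·
█·███·
██·███
█··██·
step 3: ···██·
█·███·
█··███
·████·
step 4: ···██·
█·███·
█··██·
·███·█
step 5: ···██·
█·████
█··█·█
·███··
step 6: ···██·
█·████
██·█·█
█··█··
step 7: ··███·
██··██
████·█
█··█··
step 8: ··███·
██··██
█·██·█
·███··
step 9: ··███·
██··██
█·██··
·█████
step 10: ·█··█·
███·██
█·██··
·█████
step 11: ·█··██
███···
█·██·█
·█████
step 12: ██··██
··█···
··██·█
·█████
step 13: ·█··██
███···
█·██·█
·█████
step 14: ··████
██····
█·██·█
·█████
step 15: ··██·█
██·███
█·████
·█████
step 16: ··██·█
█··███
·█·███
··████

15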